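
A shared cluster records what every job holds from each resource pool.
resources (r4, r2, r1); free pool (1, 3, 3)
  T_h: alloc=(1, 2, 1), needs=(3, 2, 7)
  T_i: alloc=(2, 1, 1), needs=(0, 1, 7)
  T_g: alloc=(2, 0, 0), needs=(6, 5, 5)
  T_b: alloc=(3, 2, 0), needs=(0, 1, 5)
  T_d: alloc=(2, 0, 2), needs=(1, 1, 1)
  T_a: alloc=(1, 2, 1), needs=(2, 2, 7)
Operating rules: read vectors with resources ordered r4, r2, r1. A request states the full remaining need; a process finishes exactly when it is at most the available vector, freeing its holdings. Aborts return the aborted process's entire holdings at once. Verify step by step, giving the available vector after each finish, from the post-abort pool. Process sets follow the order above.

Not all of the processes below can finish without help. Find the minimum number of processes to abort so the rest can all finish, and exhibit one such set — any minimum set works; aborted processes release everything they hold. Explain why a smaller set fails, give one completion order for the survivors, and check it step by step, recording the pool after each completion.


Minimum abort set: T_i and T_a.
Key observation: before aborting T_i and T_a, T_h was permanently blocked — no order could ever run it; afterwards it completes at step 4.
No one abort is enough; case by case: T_h alone leaves T_i blocked (short on r1); T_i alone leaves T_h blocked (short on r1); T_g alone leaves T_h blocked (short on r1); T_b alone leaves T_h blocked (short on r1); T_d alone leaves T_h blocked (short on r1); T_a alone leaves T_h blocked (short on r1).
One survivor order: T_b, T_d, T_g, T_h. Step-by-step check (post-abort pool first):
  pool = (4, 6, 5)
  T_b: need (0, 1, 5) fits (4, 6, 5); releases (3, 2, 0), pool now (7, 8, 5)
  T_d: need (1, 1, 1) fits (7, 8, 5); releases (2, 0, 2), pool now (9, 8, 7)
  T_g: need (6, 5, 5) fits (9, 8, 7); releases (2, 0, 0), pool now (11, 8, 7)
  T_h: need (3, 2, 7) fits (11, 8, 7); releases (1, 2, 1), pool now (12, 10, 8)


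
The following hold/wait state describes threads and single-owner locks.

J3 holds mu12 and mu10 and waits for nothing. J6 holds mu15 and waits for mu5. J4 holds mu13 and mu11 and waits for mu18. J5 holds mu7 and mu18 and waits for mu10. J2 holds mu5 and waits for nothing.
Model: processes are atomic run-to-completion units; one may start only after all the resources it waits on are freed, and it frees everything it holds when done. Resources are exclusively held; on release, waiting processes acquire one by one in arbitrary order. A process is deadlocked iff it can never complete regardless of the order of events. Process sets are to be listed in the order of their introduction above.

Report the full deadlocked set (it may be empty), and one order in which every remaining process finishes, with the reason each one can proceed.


Nothing here is deadlocked.
Key observation: although several processes wait, no cycle exists — each chain bottoms out at a free runner.
The rest can finish in the order J3, J2, J5, J4, J6.
Check, step by step:
  run J3 (it waits on nothing); releases mu12 and mu10
  run J2 (it waits on nothing); releases mu5
  J5: everything it awaited (mu10) is free; runs, freeing mu7 and mu18
  J4: everything it awaited (mu18) is free; runs, freeing mu13 and mu11
  J6: everything it awaited (mu5) is free; runs, freeing mu15


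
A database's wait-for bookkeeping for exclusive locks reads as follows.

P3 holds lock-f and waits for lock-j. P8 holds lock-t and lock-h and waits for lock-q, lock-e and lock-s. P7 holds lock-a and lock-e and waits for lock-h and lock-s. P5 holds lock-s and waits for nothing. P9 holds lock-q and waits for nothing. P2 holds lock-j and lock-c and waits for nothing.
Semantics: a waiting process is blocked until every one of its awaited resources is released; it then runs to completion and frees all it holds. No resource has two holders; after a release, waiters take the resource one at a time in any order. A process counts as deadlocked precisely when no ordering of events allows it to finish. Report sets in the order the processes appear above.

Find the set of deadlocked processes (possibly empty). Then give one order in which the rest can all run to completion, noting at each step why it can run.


The deadlocked set is P8 and P7.
Key observation: the knot is the closed ring of waits P8 -> P7 -> P8; no other process is dragged down with it.
One completion order for the rest: P2, P3, P5, P9.
Step-by-step check:
  P2: no waits; runs immediately, freeing lock-j and lock-c
  P3 waits on lock-j — all released -> runs and releases lock-f
  P5: no waits; runs immediately, freeing lock-s
  P9: no waits; runs immediately, freeing lock-q


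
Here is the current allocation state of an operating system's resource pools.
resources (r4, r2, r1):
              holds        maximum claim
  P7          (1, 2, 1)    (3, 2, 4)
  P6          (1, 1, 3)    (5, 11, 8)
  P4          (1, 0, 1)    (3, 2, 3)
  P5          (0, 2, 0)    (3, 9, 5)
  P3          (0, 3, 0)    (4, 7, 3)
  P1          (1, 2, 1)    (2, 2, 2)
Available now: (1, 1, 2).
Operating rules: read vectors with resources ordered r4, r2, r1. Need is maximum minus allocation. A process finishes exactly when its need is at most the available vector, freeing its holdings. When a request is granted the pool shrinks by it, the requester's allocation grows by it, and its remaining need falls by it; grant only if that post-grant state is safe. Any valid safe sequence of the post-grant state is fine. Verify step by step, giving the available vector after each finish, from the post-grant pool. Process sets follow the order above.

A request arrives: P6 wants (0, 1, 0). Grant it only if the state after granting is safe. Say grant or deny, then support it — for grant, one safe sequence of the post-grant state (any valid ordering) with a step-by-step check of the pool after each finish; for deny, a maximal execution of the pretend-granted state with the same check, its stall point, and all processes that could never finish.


GRANT: granting preserves safety; a valid post-grant sequence is P1, P4, P7, P3, P5, P6.
Key observation: the grant leaves (1, 0, 2) free — enough for P1, whose release restarts the cascade.
Step-by-step check of the post-grant state:
  pool = (1, 0, 2)
  run P1 (needs (1, 0, 1), free (1, 0, 2)); after release of (1, 2, 1) the pool is (2, 2, 3)
  run P4 (needs (2, 2, 2), free (2, 2, 3)); after release of (1, 0, 1) the pool is (3, 2, 4)
  run P7 (needs (2, 0, 3), free (3, 2, 4)); after release of (1, 2, 1) the pool is (4, 4, 5)
  run P3 (needs (4, 4, 3), free (4, 4, 5)); after release of (0, 3, 0) the pool is (4, 7, 5)
  run P5 (needs (3, 7, 5), free (4, 7, 5)); after release of (0, 2, 0) the pool is (4, 9, 5)
  run P6 (needs (4, 9, 5), free (4, 9, 5)); after release of (1, 2, 3) the pool is (5, 11, 8)


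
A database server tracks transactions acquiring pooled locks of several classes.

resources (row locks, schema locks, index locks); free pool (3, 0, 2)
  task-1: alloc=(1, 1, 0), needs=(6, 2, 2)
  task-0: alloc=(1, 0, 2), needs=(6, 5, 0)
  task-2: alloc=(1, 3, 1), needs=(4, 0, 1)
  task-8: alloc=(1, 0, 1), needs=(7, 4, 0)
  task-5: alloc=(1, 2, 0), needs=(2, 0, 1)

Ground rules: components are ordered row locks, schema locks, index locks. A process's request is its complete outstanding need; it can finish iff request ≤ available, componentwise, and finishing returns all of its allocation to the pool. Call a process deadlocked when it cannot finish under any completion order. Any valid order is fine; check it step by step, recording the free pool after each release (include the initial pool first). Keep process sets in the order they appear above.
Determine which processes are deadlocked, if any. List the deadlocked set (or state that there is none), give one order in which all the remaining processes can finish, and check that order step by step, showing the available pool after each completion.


Deadlocked: task-1, task-0 and task-8.
Key observation: the pool after task-5, task-2 is (5, 5, 3); every surviving request exceeds it in row locks, so progress ends there.
A valid finishing order for the others: task-5, task-2. Verifying each step:
  pool = (3, 0, 2)
  run task-5 (needs (2, 0, 1), free (3, 0, 2)); after release of (1, 2, 0) the pool is (4, 2, 2)
  run task-2 (needs (4, 0, 1), free (4, 2, 2)); after release of (1, 3, 1) the pool is (5, 5, 3)
None of the blocked processes ever fits:
  task-1 cannot run: need (6, 2, 2) vs free (5, 5, 3) (insufficient row locks)
  task-0 cannot run: need (6, 5, 0) vs free (5, 5, 3) (insufficient row locks)
  task-8 cannot run: need (7, 4, 0) vs free (5, 5, 3) (insufficient row locks)


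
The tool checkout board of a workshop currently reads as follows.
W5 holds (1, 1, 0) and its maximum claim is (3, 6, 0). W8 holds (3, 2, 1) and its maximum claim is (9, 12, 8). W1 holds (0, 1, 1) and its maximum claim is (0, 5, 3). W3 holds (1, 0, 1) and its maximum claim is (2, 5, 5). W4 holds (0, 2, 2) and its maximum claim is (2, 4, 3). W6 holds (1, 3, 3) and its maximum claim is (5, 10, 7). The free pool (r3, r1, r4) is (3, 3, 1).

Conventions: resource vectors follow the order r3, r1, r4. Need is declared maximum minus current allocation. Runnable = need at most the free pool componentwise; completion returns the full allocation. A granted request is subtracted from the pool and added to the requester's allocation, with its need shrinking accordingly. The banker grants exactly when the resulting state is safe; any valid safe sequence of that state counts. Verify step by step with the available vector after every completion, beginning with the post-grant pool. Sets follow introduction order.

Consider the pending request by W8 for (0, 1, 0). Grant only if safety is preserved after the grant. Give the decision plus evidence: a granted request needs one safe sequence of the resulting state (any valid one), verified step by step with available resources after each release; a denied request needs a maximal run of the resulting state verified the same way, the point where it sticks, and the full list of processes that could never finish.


DENY: after the grant no complete ordering would exist.
Key observation: even finishing W4, W1, W3, W5 leaves just (5, 6, 5) free — too little r1 for any of the remaining processes.
On the post-grant state, W4, W1, W3, W5 is a maximal run — nothing extends it. Walking it through:
  pool = (3, 2, 1)
  run W4 (needs (2, 2, 1), free (3, 2, 1)); after release of (0, 2, 2) the pool is (3, 4, 3)
  run W1 (needs (0, 4, 2), free (3, 4, 3)); after release of (0, 1, 1) the pool is (3, 5, 4)
  run W3 (needs (1, 5, 4), free (3, 5, 4)); after release of (1, 0, 1) the pool is (4, 5, 5)
  run W5 (needs (2, 5, 0), free (4, 5, 5)); after release of (1, 1, 0) the pool is (5, 6, 5)
  W8 cannot run: need (6, 9, 7) vs free (5, 6, 5) (insufficient r3, r1 and r4)
  W6 cannot run: need (4, 7, 4) vs free (5, 6, 5) (insufficient r1)
Had the request been granted, W8 and W6 could never finish.


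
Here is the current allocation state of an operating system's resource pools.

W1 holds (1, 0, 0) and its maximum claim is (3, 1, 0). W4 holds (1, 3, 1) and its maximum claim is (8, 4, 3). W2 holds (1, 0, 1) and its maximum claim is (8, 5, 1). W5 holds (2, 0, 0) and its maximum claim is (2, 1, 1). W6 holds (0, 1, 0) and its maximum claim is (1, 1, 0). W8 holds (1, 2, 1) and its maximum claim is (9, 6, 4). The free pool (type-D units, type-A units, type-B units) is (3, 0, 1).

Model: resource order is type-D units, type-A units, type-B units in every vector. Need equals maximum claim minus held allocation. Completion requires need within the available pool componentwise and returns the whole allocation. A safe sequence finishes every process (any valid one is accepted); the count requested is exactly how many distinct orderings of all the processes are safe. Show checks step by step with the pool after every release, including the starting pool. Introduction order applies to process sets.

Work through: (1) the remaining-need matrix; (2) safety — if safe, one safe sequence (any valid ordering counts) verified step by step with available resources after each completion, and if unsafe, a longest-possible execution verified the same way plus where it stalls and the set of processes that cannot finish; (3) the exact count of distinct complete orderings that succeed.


(1) Need matrix, components ordered type-D units, type-A units, type-B units:
  W1: (2, 1, 0)
  W4: (7, 1, 2)
  W2: (7, 5, 0)
  W5: (0, 1, 1)
  W6: (1, 0, 0)
  W8: (8, 4, 3)
(2) UNSAFE.
Key observation: no order helps: past W6, W1, W5, the free pool tops out at (6, 1, 1), below what each blocked process needs in type-D units.
The run W6, W1, W5 cannot be extended any further. Walking it through:
  pool = (3, 0, 1)
  run W6 (needs (1, 0, 0), free (3, 0, 1)); after release of (0, 1, 0) the pool is (3, 1, 1)
  run W1 (needs (2, 1, 0), free (3, 1, 1)); after release of (1, 0, 0) the pool is (4, 1, 1)
  run W5 (needs (0, 1, 1), free (4, 1, 1)); after release of (2, 0, 0) the pool is (6, 1, 1)
  W4 still needs (7, 1, 2) but only (6, 1, 1) is free — short on type-D units and type-B units
  W2 still needs (7, 5, 0) but only (6, 1, 1) is free — short on type-D units and type-A units
  W8 still needs (8, 4, 3) but only (6, 1, 1) is free — short on type-D units, type-A units and type-B units
Permanently blocked: W4, W2 and W8.
(3) The exact count: 0 of the possible complete orderings are safe sequences.


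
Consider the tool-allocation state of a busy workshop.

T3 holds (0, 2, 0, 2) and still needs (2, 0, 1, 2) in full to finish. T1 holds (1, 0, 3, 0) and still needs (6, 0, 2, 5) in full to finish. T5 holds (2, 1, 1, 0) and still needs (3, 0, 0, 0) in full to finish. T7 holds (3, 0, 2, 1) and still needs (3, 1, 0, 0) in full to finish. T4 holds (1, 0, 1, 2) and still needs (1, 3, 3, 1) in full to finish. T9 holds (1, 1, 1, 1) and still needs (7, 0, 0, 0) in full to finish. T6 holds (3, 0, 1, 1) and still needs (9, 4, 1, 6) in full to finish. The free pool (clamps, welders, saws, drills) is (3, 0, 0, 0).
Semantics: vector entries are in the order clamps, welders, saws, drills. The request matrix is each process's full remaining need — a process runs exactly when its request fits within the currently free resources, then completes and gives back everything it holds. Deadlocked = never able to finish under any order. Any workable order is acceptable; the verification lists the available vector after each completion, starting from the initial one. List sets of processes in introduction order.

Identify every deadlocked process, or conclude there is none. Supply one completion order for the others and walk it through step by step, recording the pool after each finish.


Nothing here is deadlocked.
Key observation: T5 leads a chain of completions in which each release enables another process.
The rest can finish in the order T5, T7, T9, T3, T4, T6, T1. Check, step by step:
  pool = (3, 0, 0, 0)
  T5 needs (3, 0, 0, 0) <= (3, 0, 0, 0) -> finishes; pool += (2, 1, 1, 0) = (5, 1, 1, 0)
  T7 needs (3, 1, 0, 0) <= (5, 1, 1, 0) -> finishes; pool += (3, 0, 2, 1) = (8, 1, 3, 1)
  T9 needs (7, 0, 0, 0) <= (8, 1, 3, 1) -> finishes; pool += (1, 1, 1, 1) = (9, 2, 4, 2)
  T3 needs (2, 0, 1, 2) <= (9, 2, 4, 2) -> finishes; pool += (0, 2, 0, 2) = (9, 4, 4, 4)
  T4 needs (1, 3, 3, 1) <= (9, 4, 4, 4) -> finishes; pool += (1, 0, 1, 2) = (10, 4, 5, 6)
  T6 needs (9, 4, 1, 6) <= (10, 4, 5, 6) -> finishes; pool += (3, 0, 1, 1) = (13, 4, 6, 7)
  T1 needs (6, 0, 2, 5) <= (13, 4, 6, 7) -> finishes; pool += (1, 0, 3, 0) = (14, 4, 9, 7)


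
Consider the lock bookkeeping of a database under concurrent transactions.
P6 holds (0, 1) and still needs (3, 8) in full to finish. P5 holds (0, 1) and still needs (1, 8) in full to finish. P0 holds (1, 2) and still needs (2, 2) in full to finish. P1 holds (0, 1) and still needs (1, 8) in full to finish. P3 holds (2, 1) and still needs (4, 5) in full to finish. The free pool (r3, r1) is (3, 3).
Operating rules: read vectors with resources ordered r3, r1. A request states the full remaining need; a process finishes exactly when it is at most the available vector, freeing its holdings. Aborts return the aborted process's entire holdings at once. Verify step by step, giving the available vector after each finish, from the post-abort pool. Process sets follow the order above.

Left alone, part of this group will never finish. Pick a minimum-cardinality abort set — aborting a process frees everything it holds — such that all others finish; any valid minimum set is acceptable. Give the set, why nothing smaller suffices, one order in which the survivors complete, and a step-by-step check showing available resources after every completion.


Abort P6 and P5.
Key observation: the returned (0, 2) from P6 and P5 is what brings P1 — unrunnable before, under any order — into play at step 3.
No one abort is enough; case by case: P6 alone leaves P5 blocked (short on r1); P5 alone leaves P6 blocked (short on r1); P0 alone leaves P6 blocked (short on r1); P1 alone leaves P6 blocked (short on r1); P3 alone leaves P6 blocked (short on r1).
Survivors finish in the order: P0, P3, P1. Verifying each step (pool after the aborts first):
  pool = (3, 5)
  P0 needs (2, 2) <= (3, 5) -> finishes; pool += (1, 2) = (4, 7)
  P3 needs (4, 5) <= (4, 7) -> finishes; pool += (2, 1) = (6, 8)
  P1 needs (1, 8) <= (6, 8) -> finishes; pool += (0, 1) = (6, 9)


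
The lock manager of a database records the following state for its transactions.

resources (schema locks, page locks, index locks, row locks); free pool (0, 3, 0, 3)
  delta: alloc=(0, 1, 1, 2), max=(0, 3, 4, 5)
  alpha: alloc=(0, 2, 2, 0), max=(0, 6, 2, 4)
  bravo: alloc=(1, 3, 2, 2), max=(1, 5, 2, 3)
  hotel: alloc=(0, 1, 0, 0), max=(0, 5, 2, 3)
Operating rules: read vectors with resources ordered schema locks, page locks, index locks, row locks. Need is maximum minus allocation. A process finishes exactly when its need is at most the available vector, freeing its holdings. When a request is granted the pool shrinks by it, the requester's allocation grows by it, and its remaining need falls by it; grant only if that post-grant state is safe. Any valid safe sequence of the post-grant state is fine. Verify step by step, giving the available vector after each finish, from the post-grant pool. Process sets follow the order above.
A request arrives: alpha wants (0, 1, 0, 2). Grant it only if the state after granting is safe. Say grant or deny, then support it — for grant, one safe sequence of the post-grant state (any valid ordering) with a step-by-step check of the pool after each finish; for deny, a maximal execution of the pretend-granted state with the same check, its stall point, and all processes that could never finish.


GRANT. The post-grant state is safe; one safe sequence: bravo, alpha, hotel, delta.
Key observation: even at the reduced pool (0, 2, 0, 1), bravo fits immediately, so safety survives the grant.
Step-by-step check of the post-grant state:
  pool = (0, 2, 0, 1)
  bravo: need (0, 2, 0, 1) fits (0, 2, 0, 1); releases (1, 3, 2, 2), pool now (1, 5, 2, 3)
  alpha: need (0, 3, 0, 2) fits (1, 5, 2, 3); releases (0, 3, 2, 2), pool now (1, 8, 4, 5)
  hotel: need (0, 4, 2, 3) fits (1, 8, 4, 5); releases (0, 1, 0, 0), pool now (1, 9, 4, 5)
  delta: need (0, 2, 3, 3) fits (1, 9, 4, 5); releases (0, 1, 1, 2), pool now (1, 10, 5, 7)


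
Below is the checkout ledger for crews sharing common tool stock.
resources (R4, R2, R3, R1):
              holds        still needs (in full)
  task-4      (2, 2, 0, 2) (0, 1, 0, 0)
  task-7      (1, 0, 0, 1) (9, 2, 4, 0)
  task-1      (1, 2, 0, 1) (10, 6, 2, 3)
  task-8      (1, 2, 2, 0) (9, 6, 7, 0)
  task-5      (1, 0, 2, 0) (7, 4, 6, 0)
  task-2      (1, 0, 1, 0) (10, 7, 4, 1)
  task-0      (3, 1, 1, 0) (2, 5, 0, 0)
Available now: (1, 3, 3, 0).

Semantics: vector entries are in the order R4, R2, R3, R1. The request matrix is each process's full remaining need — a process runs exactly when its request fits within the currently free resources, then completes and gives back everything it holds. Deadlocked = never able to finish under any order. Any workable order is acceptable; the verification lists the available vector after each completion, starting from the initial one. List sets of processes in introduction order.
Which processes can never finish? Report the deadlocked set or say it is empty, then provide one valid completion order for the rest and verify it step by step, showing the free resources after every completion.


The deadlocked set is task-7, task-1, task-8, task-5 and task-2.
Key observation: even finishing task-4, task-0 leaves just (6, 6, 4, 2) free — too little R4 for any of the remaining processes.
A valid finishing order for the others: task-4, task-0. Walking it through:
  pool = (1, 3, 3, 0)
  task-4: need (0, 1, 0, 0) fits (1, 3, 3, 0); releases (2, 2, 0, 2), pool now (3, 5, 3, 2)
  task-0: need (2, 5, 0, 0) fits (3, 5, 3, 2); releases (3, 1, 1, 0), pool now (6, 6, 4, 2)
The blocked processes can never fit:
  task-7 cannot run: need (9, 2, 4, 0) vs free (6, 6, 4, 2) (insufficient R4)
  task-1 cannot run: need (10, 6, 2, 3) vs free (6, 6, 4, 2) (insufficient R4 and R1)
  task-8 cannot run: need (9, 6, 7, 0) vs free (6, 6, 4, 2) (insufficient R4 and R3)
  task-5 cannot run: need (7, 4, 6, 0) vs free (6, 6, 4, 2) (insufficient R4 and R3)
  task-2 cannot run: need (10, 7, 4, 1) vs free (6, 6, 4, 2) (insufficient R4 and R2)


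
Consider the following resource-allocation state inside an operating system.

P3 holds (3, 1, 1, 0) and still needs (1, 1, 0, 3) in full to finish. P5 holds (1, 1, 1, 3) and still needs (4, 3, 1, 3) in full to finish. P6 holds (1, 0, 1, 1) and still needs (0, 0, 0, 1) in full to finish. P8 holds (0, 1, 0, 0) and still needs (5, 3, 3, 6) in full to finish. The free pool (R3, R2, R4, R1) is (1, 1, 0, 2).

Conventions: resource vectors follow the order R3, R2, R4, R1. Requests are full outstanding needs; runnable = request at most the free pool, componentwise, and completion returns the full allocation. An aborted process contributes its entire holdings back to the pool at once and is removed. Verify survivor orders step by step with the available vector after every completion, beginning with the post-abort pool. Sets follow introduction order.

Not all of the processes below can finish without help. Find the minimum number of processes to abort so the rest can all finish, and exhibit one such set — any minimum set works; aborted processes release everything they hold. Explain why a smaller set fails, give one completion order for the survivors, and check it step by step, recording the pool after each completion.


Minimum abort set: P8.
Key observation: P5 was stuck for good until P8 gave back (0, 1, 0, 0); in the order shown it finishes at step 3.
No smaller set exists: with zero aborts the deadlock remains.
The survivors complete as P6, P3, P5. Verifying each step (starting from the post-abort pool):
  pool = (1, 2, 0, 2)
  P6 needs (0, 0, 0, 1) <= (1, 2, 0, 2) -> finishes; pool += (1, 0, 1, 1) = (2, 2, 1, 3)
  P3 needs (1, 1, 0, 3) <= (2, 2, 1, 3) -> finishes; pool += (3, 1, 1, 0) = (5, 3, 2, 3)
  P5 needs (4, 3, 1, 3) <= (5, 3, 2, 3) -> finishes; pool += (1, 1, 1, 3) = (6, 4, 3, 6)


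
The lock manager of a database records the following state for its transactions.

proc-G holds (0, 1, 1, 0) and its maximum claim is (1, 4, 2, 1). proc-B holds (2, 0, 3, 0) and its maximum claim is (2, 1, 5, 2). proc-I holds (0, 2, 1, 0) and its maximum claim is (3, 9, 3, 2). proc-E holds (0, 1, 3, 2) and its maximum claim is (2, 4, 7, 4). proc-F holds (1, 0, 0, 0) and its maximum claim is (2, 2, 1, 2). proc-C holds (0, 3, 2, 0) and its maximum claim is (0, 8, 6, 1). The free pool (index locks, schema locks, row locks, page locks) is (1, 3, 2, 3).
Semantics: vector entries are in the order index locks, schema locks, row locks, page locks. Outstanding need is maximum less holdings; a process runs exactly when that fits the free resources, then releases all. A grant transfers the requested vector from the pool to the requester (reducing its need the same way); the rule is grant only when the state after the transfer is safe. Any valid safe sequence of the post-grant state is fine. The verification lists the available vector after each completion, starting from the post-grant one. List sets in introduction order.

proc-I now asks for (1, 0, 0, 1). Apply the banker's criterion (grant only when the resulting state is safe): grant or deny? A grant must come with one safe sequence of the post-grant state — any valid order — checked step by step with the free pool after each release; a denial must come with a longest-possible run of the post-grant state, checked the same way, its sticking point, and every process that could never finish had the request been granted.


GRANT — the state after the grant stays safe, e.g. via proc-B, proc-G, proc-F, proc-E, proc-C, proc-I.
Key observation: post-grant, (0, 3, 2, 2) remains, and an order beginning with proc-B completes everyone.
Check on the post-grant state, step by step:
  pool = (0, 3, 2, 2)
  proc-B: need (0, 1, 2, 2) fits (0, 3, 2, 2); releases (2, 0, 3, 0), pool now (2, 3, 5, 2)
  proc-G: need (1, 3, 1, 1) fits (2, 3, 5, 2); releases (0, 1, 1, 0), pool now (2, 4, 6, 2)
  proc-F: need (1, 2, 1, 2) fits (2, 4, 6, 2); releases (1, 0, 0, 0), pool now (3, 4, 6, 2)
  proc-E: need (2, 3, 4, 2) fits (3, 4, 6, 2); releases (0, 1, 3, 2), pool now (3, 5, 9, 4)
  proc-C: need (0, 5, 4, 1) fits (3, 5, 9, 4); releases (0, 3, 2, 0), pool now (3, 8, 11, 4)
  proc-I: need (2, 7, 2, 1) fits (3, 8, 11, 4); releases (1, 2, 1, 1), pool now (4, 10, 12, 5)


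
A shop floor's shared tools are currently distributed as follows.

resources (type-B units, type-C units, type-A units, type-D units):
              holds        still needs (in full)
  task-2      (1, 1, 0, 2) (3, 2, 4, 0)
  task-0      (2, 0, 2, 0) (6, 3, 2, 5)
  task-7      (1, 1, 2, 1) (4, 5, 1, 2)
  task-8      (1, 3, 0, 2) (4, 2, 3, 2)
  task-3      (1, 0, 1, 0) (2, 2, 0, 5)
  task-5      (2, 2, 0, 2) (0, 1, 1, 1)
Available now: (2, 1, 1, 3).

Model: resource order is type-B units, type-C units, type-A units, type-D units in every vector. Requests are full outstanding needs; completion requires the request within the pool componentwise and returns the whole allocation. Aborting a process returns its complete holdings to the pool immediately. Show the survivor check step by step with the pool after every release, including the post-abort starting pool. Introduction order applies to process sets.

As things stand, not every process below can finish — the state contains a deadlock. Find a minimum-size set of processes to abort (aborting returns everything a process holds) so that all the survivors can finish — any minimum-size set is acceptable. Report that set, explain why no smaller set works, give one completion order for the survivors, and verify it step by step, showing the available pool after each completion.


Abort task-7.
Key observation: task-8 could never have finished before the abort; with (1, 1, 2, 1) returned by task-7, it fits at step 2.
Minimality: the empty abort set fails — the state is deadlocked as it stands.
The survivors complete as task-5, task-8, task-3, task-0, task-2. Check, step by step (starting from the post-abort pool):
  pool = (3, 2, 3, 4)
  task-5: need (0, 1, 1, 1) fits (3, 2, 3, 4); releases (2, 2, 0, 2), pool now (5, 4, 3, 6)
  task-8: need (4, 2, 3, 2) fits (5, 4, 3, 6); releases (1, 3, 0, 2), pool now (6, 7, 3, 8)
  task-3: need (2, 2, 0, 5) fits (6, 7, 3, 8); releases (1, 0, 1, 0), pool now (7, 7, 4, 8)
  task-0: need (6, 3, 2, 5) fits (7, 7, 4, 8); releases (2, 0, 2, 0), pool now (9, 7, 6, 8)
  task-2: need (3, 2, 4, 0) fits (9, 7, 6, 8); releases (1, 1, 0, 2), pool now (10, 8, 6, 10)


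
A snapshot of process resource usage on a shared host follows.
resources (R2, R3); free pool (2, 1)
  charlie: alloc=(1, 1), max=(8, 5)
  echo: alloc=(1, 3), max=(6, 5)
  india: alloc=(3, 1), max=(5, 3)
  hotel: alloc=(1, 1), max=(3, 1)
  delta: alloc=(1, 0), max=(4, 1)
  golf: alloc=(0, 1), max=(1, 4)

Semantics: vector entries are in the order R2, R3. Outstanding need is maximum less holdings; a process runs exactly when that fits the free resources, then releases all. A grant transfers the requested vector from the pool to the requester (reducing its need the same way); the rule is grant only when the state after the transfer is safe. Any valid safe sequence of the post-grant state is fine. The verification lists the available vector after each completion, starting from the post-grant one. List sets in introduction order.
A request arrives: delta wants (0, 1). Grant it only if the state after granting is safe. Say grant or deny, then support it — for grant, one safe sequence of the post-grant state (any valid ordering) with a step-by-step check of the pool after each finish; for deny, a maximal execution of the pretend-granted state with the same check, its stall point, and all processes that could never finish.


GRANT. The post-grant state is safe; one safe sequence: hotel, delta, india, golf, echo, charlie.
Key observation: the transfer keeps a workable pool ((2, 0)); hotel starts the safe sequence.
Step-by-step check of the post-grant state:
  pool = (2, 0)
  run hotel (needs (2, 0), free (2, 0)); after release of (1, 1) the pool is (3, 1)
  run delta (needs (3, 0), free (3, 1)); after release of (1, 1) the pool is (4, 2)
  run india (needs (2, 2), free (4, 2)); after release of (3, 1) the pool is (7, 3)
  run golf (needs (1, 3), free (7, 3)); after release of (0, 1) the pool is (7, 4)
  run echo (needs (5, 2), free (7, 4)); after release of (1, 3) the pool is (8, 7)
  run charlie (needs (7, 4), free (8, 7)); after release of (1, 1) the pool is (9, 8)


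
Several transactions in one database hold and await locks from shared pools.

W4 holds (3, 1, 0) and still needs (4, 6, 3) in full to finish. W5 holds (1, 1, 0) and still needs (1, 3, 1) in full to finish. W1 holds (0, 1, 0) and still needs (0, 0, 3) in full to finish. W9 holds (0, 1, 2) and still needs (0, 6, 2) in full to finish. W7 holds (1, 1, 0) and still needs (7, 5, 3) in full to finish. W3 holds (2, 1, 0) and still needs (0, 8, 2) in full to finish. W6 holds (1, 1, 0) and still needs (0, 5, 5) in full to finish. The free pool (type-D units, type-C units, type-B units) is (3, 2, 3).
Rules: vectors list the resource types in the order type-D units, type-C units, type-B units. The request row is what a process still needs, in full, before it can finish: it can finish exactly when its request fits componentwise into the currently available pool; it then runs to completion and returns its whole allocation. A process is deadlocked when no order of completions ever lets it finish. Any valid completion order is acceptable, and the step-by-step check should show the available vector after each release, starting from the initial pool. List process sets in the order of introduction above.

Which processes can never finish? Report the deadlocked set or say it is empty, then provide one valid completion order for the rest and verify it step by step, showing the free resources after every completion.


The deadlocked set is W4, W9, W7, W3 and W6.
Key observation: once W1, W5 finish, the pool peaks at (4, 4, 3) — and every remaining process still needs more type-C units than that.
A valid finishing order for the others: W1, W5. Walking it through:
  pool = (3, 2, 3)
  W1: need (0, 0, 3) fits (3, 2, 3); releases (0, 1, 0), pool now (3, 3, 3)
  W5: need (1, 3, 1) fits (3, 3, 3); releases (1, 1, 0), pool now (4, 4, 3)
The stuck group stays short no matter what:
  blocked: W4 wants (4, 6, 3), pool (4, 4, 3) — not enough type-C units
  blocked: W9 wants (0, 6, 2), pool (4, 4, 3) — not enough type-C units
  blocked: W7 wants (7, 5, 3), pool (4, 4, 3) — not enough type-D units and type-C units
  blocked: W3 wants (0, 8, 2), pool (4, 4, 3) — not enough type-C units
  blocked: W6 wants (0, 5, 5), pool (4, 4, 3) — not enough type-C units and type-B units


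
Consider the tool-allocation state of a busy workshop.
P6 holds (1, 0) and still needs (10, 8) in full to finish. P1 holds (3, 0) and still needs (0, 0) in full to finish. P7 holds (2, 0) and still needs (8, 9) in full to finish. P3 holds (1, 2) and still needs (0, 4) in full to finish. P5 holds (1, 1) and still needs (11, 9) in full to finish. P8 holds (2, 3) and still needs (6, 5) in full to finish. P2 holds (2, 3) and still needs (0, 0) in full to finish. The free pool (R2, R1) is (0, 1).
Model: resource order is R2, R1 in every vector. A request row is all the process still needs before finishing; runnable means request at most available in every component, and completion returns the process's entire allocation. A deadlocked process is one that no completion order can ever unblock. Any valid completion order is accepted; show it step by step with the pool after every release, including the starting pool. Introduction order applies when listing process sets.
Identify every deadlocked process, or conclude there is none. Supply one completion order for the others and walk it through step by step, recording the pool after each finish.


Nothing here is deadlocked.
Key observation: starting with P2, each completion frees enough for the next — no one is permanently blocked.
The rest can finish in the order P2, P1, P3, P8, P7, P6, P5. Check, step by step:
  pool = (0, 1)
  P2: need (0, 0) fits (0, 1); releases (2, 3), pool now (2, 4)
  P1: need (0, 0) fits (2, 4); releases (3, 0), pool now (5, 4)
  P3: need (0, 4) fits (5, 4); releases (1, 2), pool now (6, 6)
  P8: need (6, 5) fits (6, 6); releases (2, 3), pool now (8, 9)
  P7: need (8, 9) fits (8, 9); releases (2, 0), pool now (10, 9)
  P6: need (10, 8) fits (10, 9); releases (1, 0), pool now (11, 9)
  P5: need (11, 9) fits (11, 9); releases (1, 1), pool now (12, 10)


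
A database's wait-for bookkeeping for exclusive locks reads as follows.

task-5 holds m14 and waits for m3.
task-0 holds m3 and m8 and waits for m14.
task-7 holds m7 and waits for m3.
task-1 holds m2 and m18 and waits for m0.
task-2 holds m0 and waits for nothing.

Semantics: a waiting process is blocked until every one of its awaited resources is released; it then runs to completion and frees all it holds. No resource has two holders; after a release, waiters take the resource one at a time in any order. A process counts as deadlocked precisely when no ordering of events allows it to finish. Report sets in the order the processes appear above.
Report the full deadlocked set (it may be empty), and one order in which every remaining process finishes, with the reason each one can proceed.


Deadlocked: task-5, task-0 and task-7.
Key observation: the knot is the closed ring of waits task-5 -> task-0 -> task-5; task-7 waits into the deadlock from upstream.
One completion order for the rest: task-2, task-1.
Verifying each step:
  task-2 waits on nothing -> runs at once and releases m0
  task-1 waits on m0 — all released -> runs and releases m2 and m18


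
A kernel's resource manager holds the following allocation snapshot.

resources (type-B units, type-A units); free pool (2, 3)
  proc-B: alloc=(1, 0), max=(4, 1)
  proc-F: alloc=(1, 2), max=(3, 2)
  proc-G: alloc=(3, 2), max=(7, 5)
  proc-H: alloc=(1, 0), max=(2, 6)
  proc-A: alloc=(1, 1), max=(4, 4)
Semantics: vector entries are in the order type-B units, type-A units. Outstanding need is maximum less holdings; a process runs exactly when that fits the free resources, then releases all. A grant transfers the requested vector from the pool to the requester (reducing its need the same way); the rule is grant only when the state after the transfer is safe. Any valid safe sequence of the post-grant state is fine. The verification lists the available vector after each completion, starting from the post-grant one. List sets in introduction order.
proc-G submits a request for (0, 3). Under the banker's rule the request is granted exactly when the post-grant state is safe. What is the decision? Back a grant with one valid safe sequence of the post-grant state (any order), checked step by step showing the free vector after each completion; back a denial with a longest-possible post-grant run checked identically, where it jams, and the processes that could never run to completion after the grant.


GRANT: granting preserves safety; a valid post-grant sequence is proc-F, proc-B, proc-G, proc-A, proc-H.
Key observation: (2, 0) free after granting still covers proc-F first, and each release covers the next.
Step-by-step check of the post-grant state:
  pool = (2, 0)
  proc-F needs (2, 0) <= (2, 0) -> finishes; pool += (1, 2) = (3, 2)
  proc-B needs (3, 1) <= (3, 2) -> finishes; pool += (1, 0) = (4, 2)
  proc-G needs (4, 0) <= (4, 2) -> finishes; pool += (3, 5) = (7, 7)
  proc-A needs (3, 3) <= (7, 7) -> finishes; pool += (1, 1) = (8, 8)
  proc-H needs (1, 6) <= (8, 8) -> finishes; pool += (1, 0) = (9, 8)


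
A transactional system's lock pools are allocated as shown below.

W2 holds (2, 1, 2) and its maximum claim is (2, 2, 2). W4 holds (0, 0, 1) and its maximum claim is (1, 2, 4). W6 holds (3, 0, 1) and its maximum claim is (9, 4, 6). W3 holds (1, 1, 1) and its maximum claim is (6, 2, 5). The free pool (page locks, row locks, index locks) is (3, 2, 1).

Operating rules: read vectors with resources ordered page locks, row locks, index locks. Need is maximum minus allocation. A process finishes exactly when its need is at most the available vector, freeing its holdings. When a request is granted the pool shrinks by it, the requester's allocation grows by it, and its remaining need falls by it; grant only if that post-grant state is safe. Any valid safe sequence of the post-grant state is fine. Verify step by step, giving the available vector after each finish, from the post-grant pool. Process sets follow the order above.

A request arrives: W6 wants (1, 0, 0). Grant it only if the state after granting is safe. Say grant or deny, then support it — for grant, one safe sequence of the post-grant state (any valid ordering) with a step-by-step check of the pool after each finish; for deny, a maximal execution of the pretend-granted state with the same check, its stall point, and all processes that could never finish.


DENY — the pretend-granted state is unsafe.
Key observation: W2, W4 can finish, but then (4, 3, 4) is all there is, and the blocked group's page locks demands exceed it.
After a pretend grant, a maximal execution: W2, W4 — then nothing else fits. Walking it through:
  pool = (2, 2, 1)
  run W2 (needs (0, 1, 0), free (2, 2, 1)); after release of (2, 1, 2) the pool is (4, 3, 3)
  run W4 (needs (1, 2, 3), free (4, 3, 3)); after release of (0, 0, 1) the pool is (4, 3, 4)
  W6 cannot run: need (5, 4, 5) vs free (4, 3, 4) (insufficient page locks, row locks and index locks)
  W3 cannot run: need (5, 1, 4) vs free (4, 3, 4) (insufficient page locks)
Had the request been granted, W6 and W3 could never finish.


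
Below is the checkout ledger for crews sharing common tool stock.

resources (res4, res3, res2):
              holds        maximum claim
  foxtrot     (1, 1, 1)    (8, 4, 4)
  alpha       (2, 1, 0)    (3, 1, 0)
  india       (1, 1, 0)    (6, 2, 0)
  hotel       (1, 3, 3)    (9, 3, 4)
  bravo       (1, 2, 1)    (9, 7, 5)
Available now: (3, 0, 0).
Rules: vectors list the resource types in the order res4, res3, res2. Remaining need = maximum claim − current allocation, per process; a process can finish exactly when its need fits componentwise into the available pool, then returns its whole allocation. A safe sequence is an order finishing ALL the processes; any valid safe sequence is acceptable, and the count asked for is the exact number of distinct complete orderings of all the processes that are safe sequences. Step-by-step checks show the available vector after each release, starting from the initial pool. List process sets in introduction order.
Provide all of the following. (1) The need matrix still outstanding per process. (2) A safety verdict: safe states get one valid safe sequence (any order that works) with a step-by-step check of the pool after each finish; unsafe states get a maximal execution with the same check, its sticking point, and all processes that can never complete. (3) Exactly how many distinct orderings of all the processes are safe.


(1) Outstanding need per process (order res4, res3, res2):
  foxtrot: (7, 3, 3)
  alpha: (1, 0, 0)
  india: (5, 1, 0)
  hotel: (8, 0, 1)
  bravo: (8, 5, 4)
(2) UNSAFE.
Key observation: alpha, india can finish, but then (6, 2, 0) is all there is, and the blocked group's res4 demands exceed it.
Going as far as possible: alpha, india; after that, nothing fits. Step-by-step check:
  pool = (3, 0, 0)
  alpha needs (1, 0, 0) <= (3, 0, 0) -> finishes; pool += (2, 1, 0) = (5, 1, 0)
  india needs (5, 1, 0) <= (5, 1, 0) -> finishes; pool += (1, 1, 0) = (6, 2, 0)
  foxtrot cannot run: need (7, 3, 3) vs free (6, 2, 0) (insufficient res4, res3 and res2)
  hotel cannot run: need (8, 0, 1) vs free (6, 2, 0) (insufficient res4 and res2)
  bravo cannot run: need (8, 5, 4) vs free (6, 2, 0) (insufficient res4, res3 and res2)
Processes that can never finish: foxtrot, hotel and bravo.
(3) Exactly 0 of the possible complete orderings are safe sequences.
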